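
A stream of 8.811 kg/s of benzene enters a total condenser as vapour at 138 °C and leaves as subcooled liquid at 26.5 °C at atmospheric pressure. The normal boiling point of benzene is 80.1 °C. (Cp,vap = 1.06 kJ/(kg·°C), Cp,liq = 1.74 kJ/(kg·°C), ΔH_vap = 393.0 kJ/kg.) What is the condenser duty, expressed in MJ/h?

vapour 138→80.1 °C: -61.374 kJ/kg
condensation at 80.1 °C: -393 kJ/kg
liquid 80.1→26.5 °C: -93.264 kJ/kg
Δh = -61.374 + -393 + -93.264 = -547.64 kJ/kg
Q = ṁ·Δh = 8.811 kg/s × -547.64 kJ/kg = -4825.2 kJ/s
|Q| = 4825.2 kW = 17371 MJ/h

Q_c = 17400 MJ/h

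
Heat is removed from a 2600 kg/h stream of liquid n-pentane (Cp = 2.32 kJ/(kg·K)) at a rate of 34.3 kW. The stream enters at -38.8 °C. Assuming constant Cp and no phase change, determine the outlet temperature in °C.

T_out = -59.3 °C

Q = 34.3 kW = 123480 kJ/h
ΔT = Q/(ṁ·Cp) = 123480/(2600×2.32) = 20.471 K
T_out = -38.8 − 20.471 = -59.271 °C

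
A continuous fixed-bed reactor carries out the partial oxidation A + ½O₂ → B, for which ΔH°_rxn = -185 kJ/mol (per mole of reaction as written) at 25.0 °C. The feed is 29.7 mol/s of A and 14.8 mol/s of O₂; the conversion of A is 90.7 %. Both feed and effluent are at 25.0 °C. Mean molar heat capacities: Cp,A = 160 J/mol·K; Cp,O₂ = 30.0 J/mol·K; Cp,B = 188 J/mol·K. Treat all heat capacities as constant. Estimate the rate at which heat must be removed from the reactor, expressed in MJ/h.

Q_out = 17900 MJ/h

Extent of reaction ξ = 0.907 × 29.7 = 26.938 mol/s
Reaction term: ξ·ΔH°_rxn = 26.938 × -185 = -4983.5 kJ/s
Q = ΔH = -4983.5 kJ/s = -4983.5 kW
Heat removed = 17941 MJ/h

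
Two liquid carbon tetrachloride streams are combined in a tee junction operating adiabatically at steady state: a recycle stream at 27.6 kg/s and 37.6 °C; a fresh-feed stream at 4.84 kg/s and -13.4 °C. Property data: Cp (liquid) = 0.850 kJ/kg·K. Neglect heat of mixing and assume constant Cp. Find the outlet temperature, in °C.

Energy balance with Q = 0: Σ ṁᵢCp,ᵢ(T_out − Tᵢ) = 0
T_out = Σ ṁᵢCp,ᵢTᵢ / Σ ṁᵢCp,ᵢ
      = 826.97 / 27.574 = 29.991 °C

T_out = 30.0 °C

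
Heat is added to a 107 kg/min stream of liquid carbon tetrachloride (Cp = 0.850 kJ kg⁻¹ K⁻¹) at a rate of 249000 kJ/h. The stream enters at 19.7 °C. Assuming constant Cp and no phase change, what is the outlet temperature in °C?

Q = 249000 kJ/h = 4150 kJ/min
ΔT = Q/(ṁ·Cp) = 4150/(107×0.850) = 45.629 K
T_out = 19.7 + 45.629 = 65.329 °C

T_out = 65.3 °C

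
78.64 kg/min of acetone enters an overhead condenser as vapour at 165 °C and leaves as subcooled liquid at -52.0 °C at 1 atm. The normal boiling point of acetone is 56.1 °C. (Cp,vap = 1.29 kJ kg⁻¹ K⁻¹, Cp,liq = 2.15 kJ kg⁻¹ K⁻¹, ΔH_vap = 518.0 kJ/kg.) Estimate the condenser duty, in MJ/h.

Q_c = 4200 MJ/h

vapour 165→56.1 °C: -140.48 kJ/kg
condensation at 56.1 °C: -518 kJ/kg
liquid 56.1→-52.0 °C: -232.41 kJ/kg
Δh = -140.48 + -518 + -232.41 = -890.9 kJ/kg
Q = ṁ·Δh = 78.64 kg/min × -890.9 kJ/kg = -70060 kJ/min
|Q| = 1167.7 kW = 4203.6 MJ/h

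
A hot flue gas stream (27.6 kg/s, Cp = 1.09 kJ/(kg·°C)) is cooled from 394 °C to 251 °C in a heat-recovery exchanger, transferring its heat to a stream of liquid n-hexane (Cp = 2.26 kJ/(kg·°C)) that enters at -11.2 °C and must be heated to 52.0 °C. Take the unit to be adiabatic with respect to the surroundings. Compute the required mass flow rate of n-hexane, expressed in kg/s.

Heat released by hot stream: Q = 27.6 × 1.09 × (394 − 251) = 4302 kJ/s
Energy balance on cold side (adiabatic exchanger): Q = ṁ_c·Cp_c·(T_c,out − T_c,in)
ṁ_c = 4302 / [2.26 × (52.0 − -11.2)] = 30.119 kg/s

ṁ_c = 30.1 kg/s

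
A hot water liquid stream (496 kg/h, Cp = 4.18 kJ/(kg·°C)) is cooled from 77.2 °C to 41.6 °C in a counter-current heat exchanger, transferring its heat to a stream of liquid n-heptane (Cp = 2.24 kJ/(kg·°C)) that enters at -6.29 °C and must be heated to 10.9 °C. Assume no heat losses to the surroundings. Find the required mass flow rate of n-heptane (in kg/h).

ṁ_c = 1920 kg/h

Heat released by hot stream: Q = 496 × 4.18 × (77.2 − 41.6) = 73809 kJ/h
Energy balance on cold side (adiabatic exchanger): Q = ṁ_c·Cp_c·(T_c,out − T_c,in)
ṁ_c = 73809 / [2.24 × (10.9 − -6.29)] = 1916.8 kg/h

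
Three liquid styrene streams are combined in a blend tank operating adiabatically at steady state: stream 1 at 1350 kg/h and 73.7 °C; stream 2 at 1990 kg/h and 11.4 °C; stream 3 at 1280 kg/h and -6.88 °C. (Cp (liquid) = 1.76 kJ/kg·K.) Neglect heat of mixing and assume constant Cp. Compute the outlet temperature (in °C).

Adiabatic, steady state ⇒ Σ ṁᵢCp,ᵢ(T_out − Tᵢ) = 0
Σ ṁᵢCp,ᵢTᵢ = 1350×1.76×73.7 + 1990×1.76×11.4 + 1280×1.76×-6.88 = 199540
Σ ṁᵢCp,ᵢ = 1350×1.76 + 1990×1.76 + 1280×1.76 = 8131.2
T_out = 199540 / 8131.2 = 24.54 °C

T_out = 24.5 °C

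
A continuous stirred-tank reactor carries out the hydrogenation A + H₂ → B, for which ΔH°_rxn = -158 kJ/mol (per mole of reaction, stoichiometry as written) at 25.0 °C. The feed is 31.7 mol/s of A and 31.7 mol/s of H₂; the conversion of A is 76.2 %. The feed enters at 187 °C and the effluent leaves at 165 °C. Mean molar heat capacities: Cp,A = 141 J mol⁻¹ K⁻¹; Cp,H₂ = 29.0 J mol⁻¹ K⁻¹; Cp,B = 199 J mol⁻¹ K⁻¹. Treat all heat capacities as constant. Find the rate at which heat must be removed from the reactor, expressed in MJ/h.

Q_out = 13800 MJ/h

Extent of reaction ξ = 0.762 × 31.7 = 24.155 mol/s
Reaction term: ξ·ΔH°_rxn = 24.155 × -158 = -3816.6 kJ/s
Sensible, feed 187→25 °C: -873.02 kJ/s
Outlet flows (mol/s): A 7.5446, H₂ 7.5446, B 24.155
Sensible, products 25→165 °C: 852.53 kJ/s
Q = ΔH = -3837 kJ/s = -3837 kW
Heat removed = 13813 MJ/h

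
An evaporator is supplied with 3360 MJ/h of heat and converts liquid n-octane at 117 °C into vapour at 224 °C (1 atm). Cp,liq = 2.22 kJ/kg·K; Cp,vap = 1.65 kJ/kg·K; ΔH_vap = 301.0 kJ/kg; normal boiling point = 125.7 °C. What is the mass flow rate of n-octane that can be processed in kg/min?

Δh = 2.22×(125.7−117) + 301.0 + 1.65×(224−125.7) = 482.51 kJ/kg
Q = 3360 MJ/h = 933.33 kJ/s = 56000 kJ/min
ṁ = Q/Δh = 56000 / 482.51 = 116.06 kg/min

ṁ = 116 kg/min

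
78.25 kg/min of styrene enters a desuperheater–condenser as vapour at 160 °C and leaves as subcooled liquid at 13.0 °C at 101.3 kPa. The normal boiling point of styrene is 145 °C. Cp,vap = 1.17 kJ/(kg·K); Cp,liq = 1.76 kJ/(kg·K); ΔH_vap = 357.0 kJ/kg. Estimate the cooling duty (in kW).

Q_c = 791 kW

vapour 160→145 °C: -17.55 kJ/kg
condensation at 145 °C: -357 kJ/kg
liquid 145→13.0 °C: -232.32 kJ/kg
Δh = -17.55 + -357 + -232.32 = -606.87 kJ/kg
Q = ṁ·Δh = 78.25 kg/min × -606.87 kJ/kg = -47488 kJ/min
|Q| = 791.46 kW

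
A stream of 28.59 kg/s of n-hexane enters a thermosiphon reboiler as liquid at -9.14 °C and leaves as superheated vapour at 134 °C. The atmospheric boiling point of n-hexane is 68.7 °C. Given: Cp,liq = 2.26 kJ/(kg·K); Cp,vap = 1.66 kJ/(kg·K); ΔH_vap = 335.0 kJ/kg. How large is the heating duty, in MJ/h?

liquid -9.14→68.7 °C: 175.92 kJ/kg
vaporisation at 68.7 °C: 335 kJ/kg
vapour 68.7→134 °C: 108.4 kJ/kg
Δh = 175.92 + 335 + 108.4 = 619.32 kJ/kg
Q = ṁ·Δh = 28.59 kg/s × 619.32 kJ/kg = 17706 kJ/s
|Q| = 17706 kW = 63743 MJ/h

Q = 63700 MJ/h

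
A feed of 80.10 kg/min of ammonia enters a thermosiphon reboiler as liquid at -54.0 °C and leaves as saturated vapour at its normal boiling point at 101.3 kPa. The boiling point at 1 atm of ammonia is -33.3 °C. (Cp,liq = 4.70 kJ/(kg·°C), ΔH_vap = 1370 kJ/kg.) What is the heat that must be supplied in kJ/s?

Q = 1960 kJ/s

liquid -54.0→-33.3 °C: 97.29 kJ/kg
vaporisation at -33.3 °C: 1370 kJ/kg
Δh = 97.29 + 1370 = 1467.3 kJ/kg
Q = ṁ·Δh = 80.10 kg/min × 1467.3 kJ/kg = 117530 kJ/min
|Q| = 1958.8 kW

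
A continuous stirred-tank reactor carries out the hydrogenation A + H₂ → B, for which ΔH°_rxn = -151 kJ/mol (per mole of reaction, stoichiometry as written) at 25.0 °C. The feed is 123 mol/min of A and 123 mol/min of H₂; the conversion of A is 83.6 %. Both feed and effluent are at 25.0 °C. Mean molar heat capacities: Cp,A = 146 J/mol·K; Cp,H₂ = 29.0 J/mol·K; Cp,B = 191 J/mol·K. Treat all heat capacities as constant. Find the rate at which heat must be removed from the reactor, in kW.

Q_out = 259 kW

Extent of reaction ξ = 0.836 × 123 = 102.83 mol/min
Reaction term: ξ·ΔH°_rxn = 102.83 × -151 = -15527 kJ/min
Q = ΔH = -15527 kJ/min = -258.78 kW
Heat removed = 258.78 kW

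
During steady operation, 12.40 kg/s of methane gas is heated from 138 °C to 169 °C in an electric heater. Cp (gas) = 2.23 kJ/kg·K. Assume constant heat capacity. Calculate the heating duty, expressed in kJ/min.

Q = 51400 kJ/min

Q = ṁ·Cp·ΔT = 12.40 × 2.23 × (169 − 138) = 857.21 kJ/s
Heating duty = 51433 kJ/min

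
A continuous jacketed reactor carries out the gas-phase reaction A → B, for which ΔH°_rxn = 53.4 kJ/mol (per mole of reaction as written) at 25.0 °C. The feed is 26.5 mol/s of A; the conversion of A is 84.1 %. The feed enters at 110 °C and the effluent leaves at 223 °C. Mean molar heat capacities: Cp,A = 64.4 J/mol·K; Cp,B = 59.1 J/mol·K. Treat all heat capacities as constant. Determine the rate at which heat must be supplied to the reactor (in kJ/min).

Q_in = 81600 kJ/min

Extent of reaction ξ = 0.841 × 26.5 = 22.287 mol/s
Reaction term: ξ·ΔH°_rxn = 22.287 × 53.4 = 1190.1 kJ/s
Sensible, feed 110→25 °C: -145.06 kJ/s
Outlet flows (mol/s): A 4.2135, B 22.287
Sensible, products 25→223 °C: 314.52 kJ/s
Q = ΔH = 1359.6 kJ/s = 1359.6 kW
Heat supplied = 81573 kJ/min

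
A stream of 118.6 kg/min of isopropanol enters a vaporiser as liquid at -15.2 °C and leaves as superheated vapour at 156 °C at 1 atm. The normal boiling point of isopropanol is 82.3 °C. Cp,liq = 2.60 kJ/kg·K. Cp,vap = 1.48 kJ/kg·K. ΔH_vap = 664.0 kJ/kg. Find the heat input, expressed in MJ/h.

Q = 7310 MJ/h

liquid -15.2→82.3 °C: 253.5 kJ/kg
vaporisation at 82.3 °C: 664 kJ/kg
vapour 82.3→156 °C: 109.08 kJ/kg
Δh = 253.5 + 664 + 109.08 = 1026.6 kJ/kg
Q = ṁ·Δh = 118.6 kg/min × 1026.6 kJ/kg = 121750 kJ/min
|Q| = 2029.2 kW = 7305.1 MJ/h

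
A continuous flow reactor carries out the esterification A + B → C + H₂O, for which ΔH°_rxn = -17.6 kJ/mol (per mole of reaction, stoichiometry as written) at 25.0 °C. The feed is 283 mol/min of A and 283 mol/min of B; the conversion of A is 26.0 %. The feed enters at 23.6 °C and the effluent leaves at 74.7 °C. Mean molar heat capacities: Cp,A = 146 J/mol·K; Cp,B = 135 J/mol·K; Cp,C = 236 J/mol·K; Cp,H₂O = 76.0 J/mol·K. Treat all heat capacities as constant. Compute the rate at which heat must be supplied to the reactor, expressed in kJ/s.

Q_in = 48.0 kJ/s

Extent of reaction ξ = 0.260 × 283 = 73.58 mol/min
Reaction term: ξ·ΔH°_rxn = 73.58 × -17.6 = -1295 kJ/min
Sensible, feed 23.6→25 °C: 111.33 kJ/min
Outlet flows (mol/min): A 209.42, B 209.42, C 73.58, H₂O 73.58
Sensible, products 25→74.7 °C: 4065.7 kJ/min
Q = ΔH = 2882 kJ/min = 48.033 kW
Heat supplied = 48.033 kJ/s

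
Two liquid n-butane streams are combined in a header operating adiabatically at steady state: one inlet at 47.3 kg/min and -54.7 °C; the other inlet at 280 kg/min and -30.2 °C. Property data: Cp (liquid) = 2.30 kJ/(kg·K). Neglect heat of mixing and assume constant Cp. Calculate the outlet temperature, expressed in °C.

Adiabatic, steady state ⇒ Σ ṁᵢCp,ᵢ(T_out − Tᵢ) = 0
T_out = Σ ṁᵢCp,ᵢTᵢ / Σ ṁᵢCp,ᵢ
      = -25400 / 752.79 = -33.741 °C

T_out = -33.7 °C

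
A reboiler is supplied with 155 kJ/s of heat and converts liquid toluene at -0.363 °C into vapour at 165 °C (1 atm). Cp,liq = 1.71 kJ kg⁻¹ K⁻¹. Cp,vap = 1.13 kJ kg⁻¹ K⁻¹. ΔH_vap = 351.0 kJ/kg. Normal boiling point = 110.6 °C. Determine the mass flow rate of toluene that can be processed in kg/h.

Δh = 1.71×(110.6−-0.363) + 351.0 + 1.13×(165−110.6) = 602.22 kJ/kg
Q = 155 kJ/s = 155 kJ/s = 558000 kJ/h
ṁ = Q/Δh = 558000 / 602.22 = 926.57 kg/h

ṁ = 927 kg/h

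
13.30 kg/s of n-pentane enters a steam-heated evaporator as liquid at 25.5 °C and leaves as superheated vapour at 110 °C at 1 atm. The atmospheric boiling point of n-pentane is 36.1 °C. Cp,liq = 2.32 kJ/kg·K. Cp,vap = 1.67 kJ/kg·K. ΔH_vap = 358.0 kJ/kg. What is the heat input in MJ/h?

Q = 24200 MJ/h

liquid 25.5→36.1 °C: 24.592 kJ/kg
vaporisation at 36.1 °C: 358 kJ/kg
vapour 36.1→110 °C: 123.41 kJ/kg
Δh = 24.592 + 358 + 123.41 = 506 kJ/kg
Q = ṁ·Δh = 13.30 kg/s × 506 kJ/kg = 6729.9 kJ/s
|Q| = 6729.9 kW = 24228 MJ/h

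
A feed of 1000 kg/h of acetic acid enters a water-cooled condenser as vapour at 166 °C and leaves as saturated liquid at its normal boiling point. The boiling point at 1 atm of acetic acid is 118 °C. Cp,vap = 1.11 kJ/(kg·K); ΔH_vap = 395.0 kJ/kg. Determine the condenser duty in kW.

Q_c = 125 kW

vapour 166→118 °C: -53.28 kJ/kg
condensation at 118 °C: -395 kJ/kg
Δh = -53.28 + -395 = -448.28 kJ/kg
Q = ṁ·Δh = 1000 kg/h × -448.28 kJ/kg = -448280 kJ/h
|Q| = 124.52 kW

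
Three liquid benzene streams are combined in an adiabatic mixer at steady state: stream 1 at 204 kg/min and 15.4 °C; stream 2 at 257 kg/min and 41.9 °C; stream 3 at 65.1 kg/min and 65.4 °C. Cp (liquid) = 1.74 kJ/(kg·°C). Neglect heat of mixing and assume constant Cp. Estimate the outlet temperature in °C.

No heat crosses the boundary, so H_out = H_in.
Σ ṁᵢCp,ᵢTᵢ = 204×1.74×15.4 + 257×1.74×41.9 + 65.1×1.74×65.4 = 31611
Σ ṁᵢCp,ᵢ = 204×1.74 + 257×1.74 + 65.1×1.74 = 915.41
T_out = 31611 / 915.41 = 34.532 °C

T_out = 34.5 °C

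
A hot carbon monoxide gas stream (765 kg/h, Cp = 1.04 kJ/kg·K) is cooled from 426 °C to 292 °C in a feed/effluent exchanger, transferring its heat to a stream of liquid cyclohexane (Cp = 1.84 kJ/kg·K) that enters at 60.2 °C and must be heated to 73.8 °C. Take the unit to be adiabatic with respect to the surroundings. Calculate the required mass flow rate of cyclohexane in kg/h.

Heat released by hot stream: Q = 765 × 1.04 × (426 − 292) = 106610 kJ/h
Energy balance on cold side (adiabatic exchanger): Q = ṁ_c·Cp_c·(T_c,out − T_c,in)
ṁ_c = 106610 / [1.84 × (73.8 − 60.2)] = 4260.3 kg/h

ṁ_c = 4260 kg/h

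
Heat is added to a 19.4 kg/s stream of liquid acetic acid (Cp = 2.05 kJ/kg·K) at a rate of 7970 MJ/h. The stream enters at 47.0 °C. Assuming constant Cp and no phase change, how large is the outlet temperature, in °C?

Q = 7970 MJ/h = 2213.9 kJ/s
ΔT = Q/(ṁ·Cp) = 2213.9/(19.4×2.05) = 55.667 K
T_out = 47.0 + 55.667 = 102.67 °C

T_out = 103 °C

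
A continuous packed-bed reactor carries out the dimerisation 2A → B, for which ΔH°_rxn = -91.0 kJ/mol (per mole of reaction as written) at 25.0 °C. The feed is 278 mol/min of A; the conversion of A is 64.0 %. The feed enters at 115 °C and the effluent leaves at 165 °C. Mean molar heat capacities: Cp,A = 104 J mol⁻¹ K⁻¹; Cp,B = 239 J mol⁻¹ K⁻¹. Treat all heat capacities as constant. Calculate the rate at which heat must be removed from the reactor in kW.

Q_out = 104 kW

Extent of reaction ξ = 0.640 × 278 / 2 = 88.96 mol/min
Reaction term: ξ·ΔH°_rxn = 88.96 × -91.0 = -8095.4 kJ/min
Sensible, feed 115→25 °C: -2602.1 kJ/min
Outlet flows (mol/min): A 100.08, B 88.96
Sensible, products 25→165 °C: 4433.8 kJ/min
Q = ΔH = -6263.7 kJ/min = -104.39 kW
Heat removed = 104.39 kW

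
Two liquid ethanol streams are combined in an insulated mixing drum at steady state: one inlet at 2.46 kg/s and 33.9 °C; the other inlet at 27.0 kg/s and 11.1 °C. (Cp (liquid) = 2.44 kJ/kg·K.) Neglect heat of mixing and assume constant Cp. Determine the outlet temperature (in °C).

T_out = 13.0 °C

Energy balance with Q = 0: Σ ṁᵢCp,ᵢ(T_out − Tᵢ) = 0
Σ ṁᵢCp,ᵢTᵢ = 2.46×2.44×33.9 + 27.0×2.44×11.1 = 934.75
Σ ṁᵢCp,ᵢ = 2.46×2.44 + 27.0×2.44 = 71.882
T_out = 934.75 / 71.882 = 13.004 °C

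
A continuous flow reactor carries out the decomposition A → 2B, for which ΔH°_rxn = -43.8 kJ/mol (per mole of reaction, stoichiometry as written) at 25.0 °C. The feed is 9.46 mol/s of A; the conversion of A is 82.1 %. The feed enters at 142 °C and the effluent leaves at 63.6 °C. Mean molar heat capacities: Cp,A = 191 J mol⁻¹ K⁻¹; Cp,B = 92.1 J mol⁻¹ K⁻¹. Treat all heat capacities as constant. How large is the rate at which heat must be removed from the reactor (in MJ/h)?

Q_out = 1740 MJ/h

Extent of reaction ξ = 0.821 × 9.46 = 7.7667 mol/s
Reaction term: ξ·ΔH°_rxn = 7.7667 × -43.8 = -340.18 kJ/s
Sensible, feed 142→25 °C: -211.4 kJ/s
Outlet flows (mol/s): A 1.6933, B 15.533
Sensible, products 25→63.6 °C: 67.706 kJ/s
Q = ΔH = -483.88 kJ/s = -483.88 kW
Heat removed = 1742 MJ/h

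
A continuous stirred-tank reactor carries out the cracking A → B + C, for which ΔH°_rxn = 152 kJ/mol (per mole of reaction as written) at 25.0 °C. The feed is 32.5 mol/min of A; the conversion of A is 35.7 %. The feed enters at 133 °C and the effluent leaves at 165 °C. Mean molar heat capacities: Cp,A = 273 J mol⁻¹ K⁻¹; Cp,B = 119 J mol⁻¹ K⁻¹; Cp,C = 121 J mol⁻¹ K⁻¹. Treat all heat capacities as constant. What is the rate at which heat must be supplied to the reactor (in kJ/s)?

Q_in = 33.2 kJ/s

Extent of reaction ξ = 0.357 × 32.5 = 11.602 mol/min
Reaction term: ξ·ΔH°_rxn = 11.602 × 152 = 1763.6 kJ/min
Sensible, feed 133→25 °C: -958.23 kJ/min
Outlet flows (mol/min): A 20.898, B 11.602, C 11.602
Sensible, products 25→165 °C: 1188.5 kJ/min
Q = ΔH = 1993.9 kJ/min = 33.232 kW
Heat supplied = 33.232 kJ/s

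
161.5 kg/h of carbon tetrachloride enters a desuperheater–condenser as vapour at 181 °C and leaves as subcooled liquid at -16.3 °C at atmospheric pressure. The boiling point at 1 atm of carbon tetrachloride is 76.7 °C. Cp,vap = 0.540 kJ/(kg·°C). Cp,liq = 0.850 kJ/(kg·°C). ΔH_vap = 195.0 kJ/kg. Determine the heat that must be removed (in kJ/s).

Q_c = 14.8 kJ/s

vapour 181→76.7 °C: -56.322 kJ/kg
condensation at 76.7 °C: -195 kJ/kg
liquid 76.7→-16.3 °C: -79.05 kJ/kg
Δh = -56.322 + -195 + -79.05 = -330.37 kJ/kg
Q = ṁ·Δh = 161.5 kg/h × -330.37 kJ/kg = -53355 kJ/h
|Q| = 14.821 kW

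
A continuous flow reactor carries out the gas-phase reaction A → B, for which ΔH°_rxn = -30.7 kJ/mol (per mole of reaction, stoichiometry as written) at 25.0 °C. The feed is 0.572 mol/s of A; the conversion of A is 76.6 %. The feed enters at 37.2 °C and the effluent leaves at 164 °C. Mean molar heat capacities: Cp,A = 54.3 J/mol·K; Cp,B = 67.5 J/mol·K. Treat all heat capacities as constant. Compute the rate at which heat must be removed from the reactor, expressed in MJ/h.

Q_out = 31.4 MJ/h

Extent of reaction ξ = 0.766 × 0.572 = 0.43815 mol/s
Reaction term: ξ·ΔH°_rxn = 0.43815 × -30.7 = -13.451 kJ/s
Sensible, feed 37.2→25 °C: -0.37893 kJ/s
Outlet flows (mol/s): A 0.13385, B 0.43815
Sensible, products 25→164 °C: 5.1212 kJ/s
Q = ΔH = -8.709 kJ/s = -8.709 kW
Heat removed = 31.352 MJ/h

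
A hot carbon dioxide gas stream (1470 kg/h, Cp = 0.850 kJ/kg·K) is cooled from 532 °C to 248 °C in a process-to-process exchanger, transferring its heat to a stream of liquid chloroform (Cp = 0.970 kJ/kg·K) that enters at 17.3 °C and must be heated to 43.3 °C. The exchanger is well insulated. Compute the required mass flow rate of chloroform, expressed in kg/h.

ṁ_c = 14100 kg/h

Heat released by hot stream: Q = 1470 × 0.850 × (532 − 248) = 354860 kJ/h
Energy balance on cold side (adiabatic exchanger): Q = ṁ_c·Cp_c·(T_c,out − T_c,in)
ṁ_c = 354860 / [0.970 × (43.3 − 17.3)] = 14070 kg/h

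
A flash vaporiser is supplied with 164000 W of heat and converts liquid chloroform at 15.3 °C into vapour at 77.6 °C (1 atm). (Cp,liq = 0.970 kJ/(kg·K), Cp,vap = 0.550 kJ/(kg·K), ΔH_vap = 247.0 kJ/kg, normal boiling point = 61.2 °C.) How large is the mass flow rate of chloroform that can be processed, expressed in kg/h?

ṁ = 1960 kg/h

Δh = 0.970×(61.2−15.3) + 247.0 + 0.550×(77.6−61.2) = 300.54 kJ/kg
Q = 164000 W = 164 kJ/s = 590400 kJ/h
ṁ = Q/Δh = 590400 / 300.54 = 1964.4 kg/h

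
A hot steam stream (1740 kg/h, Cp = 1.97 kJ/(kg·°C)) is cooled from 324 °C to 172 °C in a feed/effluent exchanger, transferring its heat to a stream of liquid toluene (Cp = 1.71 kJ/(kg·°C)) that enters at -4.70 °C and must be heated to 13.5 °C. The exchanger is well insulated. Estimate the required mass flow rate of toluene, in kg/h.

ṁ_c = 16700 kg/h

Heat released by hot stream: Q = 1740 × 1.97 × (324 − 172) = 521030 kJ/h
Energy balance on cold side (adiabatic exchanger): Q = ṁ_c·Cp_c·(T_c,out − T_c,in)
ṁ_c = 521030 / [1.71 × (13.5 − -4.70)] = 16741 kg/h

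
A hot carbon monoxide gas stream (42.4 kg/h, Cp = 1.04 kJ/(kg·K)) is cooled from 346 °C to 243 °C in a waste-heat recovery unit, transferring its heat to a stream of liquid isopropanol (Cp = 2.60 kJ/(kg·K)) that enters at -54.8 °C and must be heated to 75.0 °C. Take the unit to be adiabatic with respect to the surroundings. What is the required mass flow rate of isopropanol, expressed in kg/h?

Heat released by hot stream: Q = 42.4 × 1.04 × (346 − 243) = 4541.9 kJ/h
Energy balance on cold side (adiabatic exchanger): Q = ṁ_c·Cp_c·(T_c,out − T_c,in)
ṁ_c = 4541.9 / [2.60 × (75.0 − -54.8)] = 13.458 kg/h

ṁ_c = 13.5 kg/h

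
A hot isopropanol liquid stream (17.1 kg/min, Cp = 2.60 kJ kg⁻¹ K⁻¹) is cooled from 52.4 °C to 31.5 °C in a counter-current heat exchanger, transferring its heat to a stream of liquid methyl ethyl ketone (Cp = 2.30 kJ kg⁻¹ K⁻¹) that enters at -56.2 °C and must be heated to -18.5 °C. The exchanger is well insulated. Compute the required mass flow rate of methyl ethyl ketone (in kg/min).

Heat released by hot stream: Q = 17.1 × 2.60 × (52.4 − 31.5) = 929.21 kJ/min
Energy balance on cold side (adiabatic exchanger): Q = ṁ_c·Cp_c·(T_c,out − T_c,in)
ṁ_c = 929.21 / [2.30 × (-18.5 − -56.2)] = 10.716 kg/min

ṁ_c = 10.7 kg/min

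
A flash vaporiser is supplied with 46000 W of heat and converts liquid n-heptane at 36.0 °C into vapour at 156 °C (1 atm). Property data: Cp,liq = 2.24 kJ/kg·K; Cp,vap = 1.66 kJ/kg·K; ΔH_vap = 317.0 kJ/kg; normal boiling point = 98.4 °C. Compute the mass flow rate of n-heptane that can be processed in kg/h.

Δh = 2.24×(98.4−36.0) + 317.0 + 1.66×(156−98.4) = 552.39 kJ/kg
Q = 46000 W = 46 kJ/s = 165600 kJ/h
ṁ = Q/Δh = 165600 / 552.39 = 299.79 kg/h

ṁ = 300 kg/h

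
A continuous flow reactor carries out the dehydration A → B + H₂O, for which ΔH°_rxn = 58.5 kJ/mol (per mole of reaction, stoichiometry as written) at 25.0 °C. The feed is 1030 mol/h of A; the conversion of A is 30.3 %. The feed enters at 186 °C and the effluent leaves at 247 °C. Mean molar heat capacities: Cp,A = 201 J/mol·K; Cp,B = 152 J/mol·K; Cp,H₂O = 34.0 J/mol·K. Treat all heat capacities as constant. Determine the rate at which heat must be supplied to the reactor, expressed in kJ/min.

Extent of reaction ξ = 0.303 × 1030 = 312.09 mol/h
Reaction term: ξ·ΔH°_rxn = 312.09 × 58.5 = 18257 kJ/h
Sensible, feed 186→25 °C: -33332 kJ/h
Outlet flows (mol/h): A 717.91, B 312.09, H₂O 312.09
Sensible, products 25→247 °C: 44921 kJ/h
Q = ΔH = 29847 kJ/h = 8.2908 kW
Heat supplied = 497.45 kJ/min

Q_in = 497 kJ/min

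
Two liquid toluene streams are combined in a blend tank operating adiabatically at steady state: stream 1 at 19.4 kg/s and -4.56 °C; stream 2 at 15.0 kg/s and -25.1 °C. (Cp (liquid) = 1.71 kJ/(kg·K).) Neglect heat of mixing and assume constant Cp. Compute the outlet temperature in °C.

T_out = -13.5 °C

No heat crosses the boundary, so H_out = H_in.
T_out = Σ ṁᵢCp,ᵢTᵢ / Σ ṁᵢCp,ᵢ
      = -795.09 / 58.824 = -13.516 °C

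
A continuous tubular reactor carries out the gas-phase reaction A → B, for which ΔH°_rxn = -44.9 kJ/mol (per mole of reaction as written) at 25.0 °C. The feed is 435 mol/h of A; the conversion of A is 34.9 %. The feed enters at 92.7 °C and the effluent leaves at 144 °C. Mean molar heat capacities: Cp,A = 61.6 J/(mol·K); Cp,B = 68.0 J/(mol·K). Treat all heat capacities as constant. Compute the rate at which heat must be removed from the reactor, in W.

Extent of reaction ξ = 0.349 × 435 = 151.81 mol/h
Reaction term: ξ·ΔH°_rxn = 151.81 × -44.9 = -6816.5 kJ/h
Sensible, feed 92.7→25 °C: -1814.1 kJ/h
Outlet flows (mol/h): A 283.19, B 151.81
Sensible, products 25→144 °C: 3304.3 kJ/h
Q = ΔH = -5326.2 kJ/h = -1.4795 kW
Heat removed = 1479.5 W

Q_out = 1480 W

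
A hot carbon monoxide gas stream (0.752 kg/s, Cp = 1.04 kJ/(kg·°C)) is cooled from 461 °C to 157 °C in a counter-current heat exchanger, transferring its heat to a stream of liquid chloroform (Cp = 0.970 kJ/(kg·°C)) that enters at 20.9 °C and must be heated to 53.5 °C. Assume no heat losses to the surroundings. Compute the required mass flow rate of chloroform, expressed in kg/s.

ṁ_c = 7.52 kg/s

Heat released by hot stream: Q = 0.752 × 1.04 × (461 − 157) = 237.75 kJ/s
Energy balance on cold side (adiabatic exchanger): Q = ṁ_c·Cp_c·(T_c,out − T_c,in)
ṁ_c = 237.75 / [0.970 × (53.5 − 20.9)] = 7.5186 kg/s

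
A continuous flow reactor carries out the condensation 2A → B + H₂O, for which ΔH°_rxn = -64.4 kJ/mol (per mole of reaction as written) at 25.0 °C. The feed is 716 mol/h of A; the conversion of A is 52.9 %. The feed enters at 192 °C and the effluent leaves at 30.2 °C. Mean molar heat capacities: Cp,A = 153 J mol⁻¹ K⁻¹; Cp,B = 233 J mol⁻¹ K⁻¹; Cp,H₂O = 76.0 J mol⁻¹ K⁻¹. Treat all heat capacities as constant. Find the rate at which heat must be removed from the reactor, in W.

Extent of reaction ξ = 0.529 × 716 / 2 = 189.38 mol/h
Reaction term: ξ·ΔH°_rxn = 189.38 × -64.4 = -12196 kJ/h
Sensible, feed 192→25 °C: -18295 kJ/h
Outlet flows (mol/h): A 337.24, B 189.38, H₂O 189.38
Sensible, products 25→30.2 °C: 572.6 kJ/h
Q = ΔH = -29918 kJ/h = -8.3106 kW
Heat removed = 8310.6 W

Q_out = 8310 W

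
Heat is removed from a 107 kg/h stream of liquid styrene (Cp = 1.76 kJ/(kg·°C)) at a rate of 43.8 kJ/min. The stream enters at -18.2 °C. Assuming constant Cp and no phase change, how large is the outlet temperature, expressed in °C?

Q = 43.8 kJ/min = 2628 kJ/h
ΔT = Q/(ṁ·Cp) = 2628/(107×1.76) = 13.955 K
T_out = -18.2 − 13.955 = -32.155 °C

T_out = -32.2 °C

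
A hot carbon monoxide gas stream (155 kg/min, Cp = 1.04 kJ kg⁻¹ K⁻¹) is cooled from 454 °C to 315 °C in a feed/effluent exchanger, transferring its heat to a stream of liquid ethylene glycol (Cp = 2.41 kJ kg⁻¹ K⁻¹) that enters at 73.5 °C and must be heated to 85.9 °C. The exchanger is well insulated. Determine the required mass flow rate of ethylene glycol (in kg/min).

Heat released by hot stream: Q = 155 × 1.04 × (454 − 315) = 22407 kJ/min
Energy balance on cold side (adiabatic exchanger): Q = ṁ_c·Cp_c·(T_c,out − T_c,in)
ṁ_c = 22407 / [2.41 × (85.9 − 73.5)] = 749.79 kg/min

ṁ_c = 750 kg/min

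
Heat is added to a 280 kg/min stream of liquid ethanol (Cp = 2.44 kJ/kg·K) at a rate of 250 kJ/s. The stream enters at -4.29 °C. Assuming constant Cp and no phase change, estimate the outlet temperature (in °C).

Q = 250 kJ/s = 15000 kJ/min
ΔT = Q/(ṁ·Cp) = 15000/(280×2.44) = 21.956 K
T_out = -4.29 + 21.956 = 17.666 °C

T_out = 17.7 °C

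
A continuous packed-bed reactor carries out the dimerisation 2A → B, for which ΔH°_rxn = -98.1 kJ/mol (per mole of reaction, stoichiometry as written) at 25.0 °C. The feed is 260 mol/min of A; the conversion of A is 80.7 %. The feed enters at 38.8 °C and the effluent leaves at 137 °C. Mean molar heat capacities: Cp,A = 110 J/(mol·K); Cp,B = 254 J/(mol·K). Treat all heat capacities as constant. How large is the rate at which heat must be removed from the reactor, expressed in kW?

Extent of reaction ξ = 0.807 × 260 / 2 = 104.91 mol/min
Reaction term: ξ·ΔH°_rxn = 104.91 × -98.1 = -10292 kJ/min
Sensible, feed 38.8→25 °C: -394.68 kJ/min
Outlet flows (mol/min): A 50.18, B 104.91
Sensible, products 25→137 °C: 3602.7 kJ/min
Q = ΔH = -7083.7 kJ/min = -118.06 kW
Heat removed = 118.06 kW

Q_out = 118 kW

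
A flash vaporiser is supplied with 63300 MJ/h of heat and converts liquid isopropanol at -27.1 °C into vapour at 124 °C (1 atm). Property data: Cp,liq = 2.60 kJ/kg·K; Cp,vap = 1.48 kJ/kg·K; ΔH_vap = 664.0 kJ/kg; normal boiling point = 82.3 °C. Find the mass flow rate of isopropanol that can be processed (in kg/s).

ṁ = 17.4 kg/s

Δh = 2.60×(82.3−-27.1) + 664.0 + 1.48×(124−82.3) = 1010.2 kJ/kg
Q = 63300 MJ/h = 17583 kJ/s = 17583 kJ/s
ṁ = Q/Δh = 17583 / 1010.2 = 17.407 kg/s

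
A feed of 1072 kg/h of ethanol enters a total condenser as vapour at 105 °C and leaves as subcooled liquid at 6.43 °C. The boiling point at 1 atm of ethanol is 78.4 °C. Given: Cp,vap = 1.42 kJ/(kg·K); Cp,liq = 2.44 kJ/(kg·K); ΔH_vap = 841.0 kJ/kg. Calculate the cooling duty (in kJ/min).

Q_c = 18800 kJ/min

vapour 105→78.4 °C: -37.772 kJ/kg
condensation at 78.4 °C: -841 kJ/kg
liquid 78.4→6.43 °C: -175.61 kJ/kg
Δh = -37.772 + -841 + -175.61 = -1054.4 kJ/kg
Q = ṁ·Δh = 1072 kg/h × -1054.4 kJ/kg = -1.1303e+06 kJ/h
|Q| = 313.97 kW = 18838 kJ/min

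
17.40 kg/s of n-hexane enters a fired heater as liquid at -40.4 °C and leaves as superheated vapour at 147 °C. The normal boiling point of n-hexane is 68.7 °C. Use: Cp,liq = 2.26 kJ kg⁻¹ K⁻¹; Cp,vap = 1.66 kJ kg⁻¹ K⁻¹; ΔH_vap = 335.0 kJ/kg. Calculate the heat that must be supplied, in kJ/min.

liquid -40.4→68.7 °C: 246.57 kJ/kg
vaporisation at 68.7 °C: 335 kJ/kg
vapour 68.7→147 °C: 129.98 kJ/kg
Δh = 246.57 + 335 + 129.98 = 711.54 kJ/kg
Q = ṁ·Δh = 17.40 kg/s × 711.54 kJ/kg = 12381 kJ/s
|Q| = 12381 kW = 742850 kJ/min

Q = 743000 kJ/min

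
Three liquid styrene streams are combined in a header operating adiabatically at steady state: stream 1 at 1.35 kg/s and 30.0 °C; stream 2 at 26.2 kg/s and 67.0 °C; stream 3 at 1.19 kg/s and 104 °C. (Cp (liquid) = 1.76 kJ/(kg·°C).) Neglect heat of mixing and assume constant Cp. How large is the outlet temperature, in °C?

T_out = 66.8 °C

Energy balance with Q = 0: Σ ṁᵢCp,ᵢ(T_out − Tᵢ) = 0
Σ ṁᵢCp,ᵢTᵢ = 1.35×1.76×30.0 + 26.2×1.76×67.0 + 1.19×1.76×104 = 3378.6
Σ ṁᵢCp,ᵢ = 1.35×1.76 + 26.2×1.76 + 1.19×1.76 = 50.582
T_out = 3378.6 / 50.582 = 66.794 °C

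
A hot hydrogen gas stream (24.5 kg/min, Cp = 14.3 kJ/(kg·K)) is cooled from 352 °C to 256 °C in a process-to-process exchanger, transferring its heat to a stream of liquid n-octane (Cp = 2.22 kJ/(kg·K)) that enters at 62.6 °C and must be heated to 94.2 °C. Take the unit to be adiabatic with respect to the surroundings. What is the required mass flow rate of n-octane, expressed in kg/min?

ṁ_c = 479 kg/min

Heat released by hot stream: Q = 24.5 × 14.3 × (352 − 256) = 33634 kJ/min
Energy balance on cold side (adiabatic exchanger): Q = ṁ_c·Cp_c·(T_c,out − T_c,in)
ṁ_c = 33634 / [2.22 × (94.2 − 62.6)] = 479.44 kg/min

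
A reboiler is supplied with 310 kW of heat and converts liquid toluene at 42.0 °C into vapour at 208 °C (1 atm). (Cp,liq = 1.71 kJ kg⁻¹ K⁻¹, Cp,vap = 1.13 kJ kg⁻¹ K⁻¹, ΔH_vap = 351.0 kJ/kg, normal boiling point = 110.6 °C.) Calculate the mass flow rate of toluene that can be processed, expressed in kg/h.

Δh = 1.71×(110.6−42.0) + 351.0 + 1.13×(208−110.6) = 578.37 kJ/kg
Q = 310 kW = 310 kJ/s = 1.116e+06 kJ/h
ṁ = Q/Δh = 1.116e+06 / 578.37 = 1929.6 kg/h

ṁ = 1930 kg/h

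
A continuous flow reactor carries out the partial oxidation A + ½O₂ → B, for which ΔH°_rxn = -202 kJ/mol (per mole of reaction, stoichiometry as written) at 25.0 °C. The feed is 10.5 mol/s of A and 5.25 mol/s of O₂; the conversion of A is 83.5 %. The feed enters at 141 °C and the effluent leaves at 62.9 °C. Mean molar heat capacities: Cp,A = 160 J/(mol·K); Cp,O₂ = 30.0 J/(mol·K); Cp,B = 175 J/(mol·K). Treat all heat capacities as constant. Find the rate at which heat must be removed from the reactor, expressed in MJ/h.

Extent of reaction ξ = 0.835 × 10.5 = 8.7675 mol/s
Reaction term: ξ·ΔH°_rxn = 8.7675 × -202 = -1771 kJ/s
Sensible, feed 141→25 °C: -213.15 kJ/s
Outlet flows (mol/s): A 1.7325, O₂ 0.86625, B 8.7675
Sensible, products 25→62.9 °C: 69.641 kJ/s
Q = ΔH = -1914.5 kJ/s = -1914.5 kW
Heat removed = 6892.4 MJ/h

Q_out = 6890 MJ/h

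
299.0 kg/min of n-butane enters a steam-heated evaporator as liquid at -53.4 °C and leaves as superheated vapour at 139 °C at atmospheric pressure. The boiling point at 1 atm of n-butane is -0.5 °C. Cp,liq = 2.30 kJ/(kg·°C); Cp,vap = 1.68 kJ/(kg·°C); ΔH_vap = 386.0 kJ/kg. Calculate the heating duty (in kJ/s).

liquid -53.4→-0.5 °C: 121.67 kJ/kg
vaporisation at -0.5 °C: 386 kJ/kg
vapour -0.5→139 °C: 234.36 kJ/kg
Δh = 121.67 + 386 + 234.36 = 742.03 kJ/kg
Q = ṁ·Δh = 299.0 kg/min × 742.03 kJ/kg = 221870 kJ/min
|Q| = 3697.8 kW

Q = 3700 kJ/s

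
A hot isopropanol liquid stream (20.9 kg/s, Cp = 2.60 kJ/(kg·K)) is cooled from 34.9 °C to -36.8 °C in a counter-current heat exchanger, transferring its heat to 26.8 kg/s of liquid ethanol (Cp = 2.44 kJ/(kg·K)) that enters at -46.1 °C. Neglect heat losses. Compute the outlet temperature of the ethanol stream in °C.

Heat released by hot stream: Q = 20.9 × 2.60 × (34.9 − -36.8) = 3896.2 kJ/s
Energy balance on cold side (adiabatic exchanger): Q = ṁ_c·Cp_c·(T_c,out − T_c,in)
T_c,out = -46.1 + 3896.2/(26.8 × 2.44) = 13.482 °C

T_c,out = 13.5 °C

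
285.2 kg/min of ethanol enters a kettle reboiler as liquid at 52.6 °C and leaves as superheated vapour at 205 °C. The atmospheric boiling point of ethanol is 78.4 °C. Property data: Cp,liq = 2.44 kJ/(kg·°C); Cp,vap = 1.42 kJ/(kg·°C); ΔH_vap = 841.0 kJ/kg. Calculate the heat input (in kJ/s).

liquid 52.6→78.4 °C: 62.952 kJ/kg
vaporisation at 78.4 °C: 841 kJ/kg
vapour 78.4→205 °C: 179.77 kJ/kg
Δh = 62.952 + 841 + 179.77 = 1083.7 kJ/kg
Q = ṁ·Δh = 285.2 kg/min × 1083.7 kJ/kg = 309080 kJ/min
|Q| = 5151.3 kW

Q = 5150 kJ/s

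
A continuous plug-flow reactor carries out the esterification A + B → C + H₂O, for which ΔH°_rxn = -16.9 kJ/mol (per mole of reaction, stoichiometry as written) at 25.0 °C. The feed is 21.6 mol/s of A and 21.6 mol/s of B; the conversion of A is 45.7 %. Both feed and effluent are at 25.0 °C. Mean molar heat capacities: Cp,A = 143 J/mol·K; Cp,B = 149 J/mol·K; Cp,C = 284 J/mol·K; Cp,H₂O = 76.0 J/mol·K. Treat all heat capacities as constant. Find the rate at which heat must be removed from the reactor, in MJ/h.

Q_out = 601 MJ/h

Extent of reaction ξ = 0.457 × 21.6 = 9.8712 mol/s
Reaction term: ξ·ΔH°_rxn = 9.8712 × -16.9 = -166.82 kJ/s
Q = ΔH = -166.82 kJ/s = -166.82 kW
Heat removed = 600.56 MJ/h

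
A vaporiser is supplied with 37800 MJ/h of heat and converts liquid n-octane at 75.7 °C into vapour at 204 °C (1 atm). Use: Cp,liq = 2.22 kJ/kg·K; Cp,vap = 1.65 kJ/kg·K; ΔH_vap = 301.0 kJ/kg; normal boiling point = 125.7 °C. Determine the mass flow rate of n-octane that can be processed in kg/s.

ṁ = 19.4 kg/s

Δh = 2.22×(125.7−75.7) + 301.0 + 1.65×(204−125.7) = 541.19 kJ/kg
Q = 37800 MJ/h = 10500 kJ/s = 10500 kJ/s
ṁ = Q/Δh = 10500 / 541.19 = 19.402 kg/s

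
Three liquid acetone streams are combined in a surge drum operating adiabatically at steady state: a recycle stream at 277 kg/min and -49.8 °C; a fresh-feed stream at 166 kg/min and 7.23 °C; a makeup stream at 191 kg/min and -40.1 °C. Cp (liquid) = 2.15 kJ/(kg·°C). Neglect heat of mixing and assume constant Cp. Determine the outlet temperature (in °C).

Energy balance with Q = 0: Σ ṁᵢCp,ᵢ(T_out − Tᵢ) = 0
T_out = Σ ṁᵢCp,ᵢTᵢ / Σ ṁᵢCp,ᵢ
      = -43545 / 1363.1 = -31.946 °C

T_out = -31.9 °C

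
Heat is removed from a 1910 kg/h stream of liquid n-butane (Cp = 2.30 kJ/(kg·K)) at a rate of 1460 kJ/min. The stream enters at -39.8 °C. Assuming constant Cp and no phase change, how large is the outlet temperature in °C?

Q = 1460 kJ/min = 87600 kJ/h
ΔT = Q/(ṁ·Cp) = 87600/(1910×2.30) = 19.941 K
T_out = -39.8 − 19.941 = -59.741 °C

T_out = -59.7 °C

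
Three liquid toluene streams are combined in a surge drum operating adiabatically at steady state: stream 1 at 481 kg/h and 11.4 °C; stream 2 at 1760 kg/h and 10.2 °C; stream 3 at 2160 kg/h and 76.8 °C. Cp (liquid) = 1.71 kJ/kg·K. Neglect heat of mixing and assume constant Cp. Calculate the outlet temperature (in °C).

Energy balance with Q = 0: Σ ṁᵢCp,ᵢ(T_out − Tᵢ) = 0
T_out = Σ ṁᵢCp,ᵢTᵢ / Σ ṁᵢCp,ᵢ
      = 323740 / 7525.7 = 43.018 °C

T_out = 43.0 °C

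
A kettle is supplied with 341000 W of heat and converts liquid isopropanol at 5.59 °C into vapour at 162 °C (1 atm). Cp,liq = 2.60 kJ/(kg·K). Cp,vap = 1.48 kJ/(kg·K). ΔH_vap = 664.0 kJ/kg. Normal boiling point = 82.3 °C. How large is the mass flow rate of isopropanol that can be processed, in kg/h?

ṁ = 1250 kg/h

Δh = 2.60×(82.3−5.59) + 664.0 + 1.48×(162−82.3) = 981.4 kJ/kg
Q = 341000 W = 341 kJ/s = 1.2276e+06 kJ/h
ṁ = Q/Δh = 1.2276e+06 / 981.4 = 1250.9 kg/h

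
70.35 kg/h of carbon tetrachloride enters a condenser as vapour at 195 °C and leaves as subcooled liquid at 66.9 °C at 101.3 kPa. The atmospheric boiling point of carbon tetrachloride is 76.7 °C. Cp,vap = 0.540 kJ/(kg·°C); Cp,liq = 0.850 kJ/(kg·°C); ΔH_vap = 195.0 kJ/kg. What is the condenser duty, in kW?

Q_c = 5.22 kW

vapour 195→76.7 °C: -63.882 kJ/kg
condensation at 76.7 °C: -195 kJ/kg
liquid 76.7→66.9 °C: -8.33 kJ/kg
Δh = -63.882 + -195 + -8.33 = -267.21 kJ/kg
Q = ṁ·Δh = 70.35 kg/h × -267.21 kJ/kg = -18798 kJ/h
|Q| = 5.2218 kW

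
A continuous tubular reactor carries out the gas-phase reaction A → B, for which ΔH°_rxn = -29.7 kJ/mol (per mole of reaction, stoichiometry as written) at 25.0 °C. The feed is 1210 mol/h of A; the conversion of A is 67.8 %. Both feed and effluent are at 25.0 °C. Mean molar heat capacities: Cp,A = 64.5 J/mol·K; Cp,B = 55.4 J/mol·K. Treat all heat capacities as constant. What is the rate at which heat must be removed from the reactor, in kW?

Extent of reaction ξ = 0.678 × 1210 = 820.38 mol/h
Reaction term: ξ·ΔH°_rxn = 820.38 × -29.7 = -24365 kJ/h
Q = ΔH = -24365 kJ/h = -6.7681 kW
Heat removed = 6.7681 kW

Q_out = 6.77 kW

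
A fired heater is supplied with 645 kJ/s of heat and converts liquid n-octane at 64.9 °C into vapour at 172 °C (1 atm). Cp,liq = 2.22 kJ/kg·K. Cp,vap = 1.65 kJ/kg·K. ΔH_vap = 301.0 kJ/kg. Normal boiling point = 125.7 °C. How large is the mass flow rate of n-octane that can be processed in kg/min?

ṁ = 75.5 kg/min

Δh = 2.22×(125.7−64.9) + 301.0 + 1.65×(172−125.7) = 512.37 kJ/kg
Q = 645 kJ/s = 645 kJ/s = 38700 kJ/min
ṁ = Q/Δh = 38700 / 512.37 = 75.531 kg/min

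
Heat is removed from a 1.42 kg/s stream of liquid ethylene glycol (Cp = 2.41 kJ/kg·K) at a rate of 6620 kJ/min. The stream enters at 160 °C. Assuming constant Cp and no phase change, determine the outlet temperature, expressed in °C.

T_out = 128 °C

Q = 6620 kJ/min = 110.33 kJ/s
ΔT = Q/(ṁ·Cp) = 110.33/(1.42×2.41) = 32.24 K
T_out = 160 − 32.24 = 127.76 °C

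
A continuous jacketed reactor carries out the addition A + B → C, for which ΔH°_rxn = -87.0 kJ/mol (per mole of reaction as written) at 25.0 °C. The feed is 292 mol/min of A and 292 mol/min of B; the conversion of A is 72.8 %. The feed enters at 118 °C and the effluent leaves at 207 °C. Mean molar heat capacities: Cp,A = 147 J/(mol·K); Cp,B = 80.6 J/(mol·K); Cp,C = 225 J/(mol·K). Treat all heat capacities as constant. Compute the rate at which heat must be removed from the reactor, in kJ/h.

Extent of reaction ξ = 0.728 × 292 = 212.58 mol/min
Reaction term: ξ·ΔH°_rxn = 212.58 × -87.0 = -18494 kJ/min
Sensible, feed 118→25 °C: -6180.7 kJ/min
Outlet flows (mol/min): A 79.424, B 79.424, C 212.58
Sensible, products 25→207 °C: 11995 kJ/min
Q = ΔH = -12680 kJ/min = -211.33 kW
Heat removed = 760790 kJ/h

Q_out = 761000 kJ/h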